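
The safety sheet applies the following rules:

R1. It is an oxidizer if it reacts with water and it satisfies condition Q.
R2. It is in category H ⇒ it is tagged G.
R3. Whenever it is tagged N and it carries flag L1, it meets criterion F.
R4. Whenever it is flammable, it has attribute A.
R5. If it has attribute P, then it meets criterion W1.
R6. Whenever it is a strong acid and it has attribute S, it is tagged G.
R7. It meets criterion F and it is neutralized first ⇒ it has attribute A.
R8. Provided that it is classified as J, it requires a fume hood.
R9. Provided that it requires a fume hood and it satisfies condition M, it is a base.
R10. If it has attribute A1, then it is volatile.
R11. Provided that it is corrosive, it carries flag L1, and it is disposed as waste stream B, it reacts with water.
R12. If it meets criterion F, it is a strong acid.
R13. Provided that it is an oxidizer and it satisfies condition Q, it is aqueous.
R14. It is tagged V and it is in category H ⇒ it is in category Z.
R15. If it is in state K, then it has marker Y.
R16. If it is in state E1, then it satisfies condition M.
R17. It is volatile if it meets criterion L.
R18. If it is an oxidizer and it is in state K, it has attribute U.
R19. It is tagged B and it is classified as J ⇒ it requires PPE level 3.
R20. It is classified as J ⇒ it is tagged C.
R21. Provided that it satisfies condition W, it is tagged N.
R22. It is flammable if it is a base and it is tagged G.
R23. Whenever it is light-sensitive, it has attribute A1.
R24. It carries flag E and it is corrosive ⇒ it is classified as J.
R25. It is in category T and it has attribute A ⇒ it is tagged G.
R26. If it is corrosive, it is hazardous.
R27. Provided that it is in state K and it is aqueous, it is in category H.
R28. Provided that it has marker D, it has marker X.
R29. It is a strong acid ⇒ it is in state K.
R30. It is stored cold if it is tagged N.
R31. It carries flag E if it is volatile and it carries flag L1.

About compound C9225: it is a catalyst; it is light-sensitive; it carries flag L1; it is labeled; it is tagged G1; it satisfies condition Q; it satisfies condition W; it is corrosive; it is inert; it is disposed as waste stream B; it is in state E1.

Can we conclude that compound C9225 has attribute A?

By R11 (it is corrosive, it carries flag L1, it is disposed as waste stream B): it reacts with water.
By R16 (it is in state E1): it satisfies condition M.
By R21 (it satisfies condition W): it is tagged N.
By R23 (it is light-sensitive): it has attribute A1.
By R1 (it reacts with water, it satisfies condition Q): it is an oxidizer.
By R3 (it is tagged N, it carries flag L1): it meets criterion F.
By R10 (it has attribute A1): it is volatile.
By R12 (it meets criterion F): it is a strong acid.
By R13 (it is an oxidizer, it satisfies condition Q): it is aqueous.
By R29 (it is a strong acid): it is in state K.
By R31 (it is volatile, it carries flag L1): it carries flag E.
By R24 (it carries flag E, it is corrosive): it is classified as J.
By R27 (it is in state K, it is aqueous): it is in category H.
By R2 (it is in category H): it is tagged G.
By R8 (it is classified as J): it requires a fume hood.
By R9 (it requires a fume hood, it satisfies condition M): it is a base.
By R22 (it is a base, it is tagged G): it is flammable.
By R4 (it is flammable): it has attribute A.

Yes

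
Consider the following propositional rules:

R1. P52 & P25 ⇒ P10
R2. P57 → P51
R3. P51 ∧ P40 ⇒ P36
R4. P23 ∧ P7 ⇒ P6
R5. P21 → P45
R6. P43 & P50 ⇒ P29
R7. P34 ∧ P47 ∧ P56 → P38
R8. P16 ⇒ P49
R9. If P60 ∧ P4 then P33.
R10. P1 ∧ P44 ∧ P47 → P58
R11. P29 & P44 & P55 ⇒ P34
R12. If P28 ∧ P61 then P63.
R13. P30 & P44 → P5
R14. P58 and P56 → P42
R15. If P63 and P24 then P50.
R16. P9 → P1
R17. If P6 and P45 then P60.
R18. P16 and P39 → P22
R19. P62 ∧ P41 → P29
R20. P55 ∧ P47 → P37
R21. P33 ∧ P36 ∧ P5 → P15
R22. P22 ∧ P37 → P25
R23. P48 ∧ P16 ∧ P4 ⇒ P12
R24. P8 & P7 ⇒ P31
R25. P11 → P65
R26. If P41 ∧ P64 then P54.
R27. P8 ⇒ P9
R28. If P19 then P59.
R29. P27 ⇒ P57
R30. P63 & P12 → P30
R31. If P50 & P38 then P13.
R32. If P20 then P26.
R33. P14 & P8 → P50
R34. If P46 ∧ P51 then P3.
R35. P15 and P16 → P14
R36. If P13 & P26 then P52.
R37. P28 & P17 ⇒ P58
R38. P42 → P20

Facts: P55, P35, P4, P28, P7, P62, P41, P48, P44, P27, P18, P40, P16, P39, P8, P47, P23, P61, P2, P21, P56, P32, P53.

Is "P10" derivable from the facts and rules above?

Yes

P6  (by R4: P23, P7)
P45  (by R5: P21)
P63  (by R12: P28, P61)
P60  (by R17: P6, P45)
P22  (by R18: P16, P39)
P29  (by R19: P62, P41)
P37  (by R20: P55, P47)
P25  (by R22: P22, P37)
P12  (by R23: P48, P16, P4)
P9  (by R27: P8)
P57  (by R29: P27)
P30  (by R30: P63, P12)
P51  (by R2: P57)
P36  (by R3: P51, P40)
P33  (by R9: P60, P4)
P34  (by R11: P29, P44, P55)
P5  (by R13: P30, P44)
P1  (by R16: P9)
P15  (by R21: P33, P36, P5)
P14  (by R35: P15, P16)
P38  (by R7: P34, P47, P56)
P58  (by R10: P1, P44, P47)
P42  (by R14: P58, P56)
P50  (by R33: P14, P8)
P20  (by R38: P42)
P13  (by R31: P50, P38)
P26  (by R32: P20)
P52  (by R36: P13, P26)
P10  (by R1: P52, P25)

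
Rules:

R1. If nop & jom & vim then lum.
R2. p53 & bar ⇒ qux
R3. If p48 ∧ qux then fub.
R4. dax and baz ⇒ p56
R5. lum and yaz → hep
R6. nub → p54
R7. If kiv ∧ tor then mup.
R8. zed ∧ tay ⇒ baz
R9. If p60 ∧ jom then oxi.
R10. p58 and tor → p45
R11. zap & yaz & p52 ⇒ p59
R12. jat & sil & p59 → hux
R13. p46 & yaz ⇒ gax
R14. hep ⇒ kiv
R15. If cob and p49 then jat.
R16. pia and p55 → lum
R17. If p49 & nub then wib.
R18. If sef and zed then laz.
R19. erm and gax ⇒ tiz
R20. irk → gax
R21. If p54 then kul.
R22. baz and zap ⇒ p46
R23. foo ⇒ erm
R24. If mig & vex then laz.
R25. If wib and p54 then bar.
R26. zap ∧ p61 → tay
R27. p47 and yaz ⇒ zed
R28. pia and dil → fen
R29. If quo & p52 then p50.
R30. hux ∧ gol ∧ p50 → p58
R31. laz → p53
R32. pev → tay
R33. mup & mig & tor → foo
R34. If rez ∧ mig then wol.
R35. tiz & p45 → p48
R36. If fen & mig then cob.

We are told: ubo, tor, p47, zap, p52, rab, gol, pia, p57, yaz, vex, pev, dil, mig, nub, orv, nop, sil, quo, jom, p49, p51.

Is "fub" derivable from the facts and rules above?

Forward chaining from the given facts derives: p54, p59, wib, kul, laz, bar, zed, fen, p50, p53, tay, cob, qux, baz, jat, p46, hux, gax, p58, p45.
The only rule concluding fub is R3, which needs p48; that is never established.

No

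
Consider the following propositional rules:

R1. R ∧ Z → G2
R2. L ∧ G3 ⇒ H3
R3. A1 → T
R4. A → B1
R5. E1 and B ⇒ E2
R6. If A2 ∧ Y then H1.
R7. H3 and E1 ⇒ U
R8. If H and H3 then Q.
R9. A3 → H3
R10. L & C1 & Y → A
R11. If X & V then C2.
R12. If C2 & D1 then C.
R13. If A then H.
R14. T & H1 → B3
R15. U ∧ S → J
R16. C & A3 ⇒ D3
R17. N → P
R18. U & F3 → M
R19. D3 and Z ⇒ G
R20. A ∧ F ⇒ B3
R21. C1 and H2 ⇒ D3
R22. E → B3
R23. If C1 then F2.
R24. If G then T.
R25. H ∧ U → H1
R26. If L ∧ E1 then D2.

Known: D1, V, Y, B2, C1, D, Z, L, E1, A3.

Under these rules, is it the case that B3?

No

Forward chaining from the given facts derives: H3, A, H, F2, D2, B1, U, Q, H1.
Rules concluding B3: R14 needs T; R20 needs F; R22 needs E — none of these are established.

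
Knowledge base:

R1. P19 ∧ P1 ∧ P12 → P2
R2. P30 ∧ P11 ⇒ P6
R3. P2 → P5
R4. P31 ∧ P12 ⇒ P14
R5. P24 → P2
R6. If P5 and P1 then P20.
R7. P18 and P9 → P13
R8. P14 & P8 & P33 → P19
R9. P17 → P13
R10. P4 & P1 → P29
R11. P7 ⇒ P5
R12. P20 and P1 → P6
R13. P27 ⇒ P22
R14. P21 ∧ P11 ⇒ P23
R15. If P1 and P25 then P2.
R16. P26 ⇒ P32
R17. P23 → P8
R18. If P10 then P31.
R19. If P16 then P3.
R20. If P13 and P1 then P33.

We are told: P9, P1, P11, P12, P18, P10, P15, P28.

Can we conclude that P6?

Forward chaining from the given facts derives: P13, P31, P33, P14.
Rules concluding P6: R2 needs P30; R12 needs P20 — none of these are established.

No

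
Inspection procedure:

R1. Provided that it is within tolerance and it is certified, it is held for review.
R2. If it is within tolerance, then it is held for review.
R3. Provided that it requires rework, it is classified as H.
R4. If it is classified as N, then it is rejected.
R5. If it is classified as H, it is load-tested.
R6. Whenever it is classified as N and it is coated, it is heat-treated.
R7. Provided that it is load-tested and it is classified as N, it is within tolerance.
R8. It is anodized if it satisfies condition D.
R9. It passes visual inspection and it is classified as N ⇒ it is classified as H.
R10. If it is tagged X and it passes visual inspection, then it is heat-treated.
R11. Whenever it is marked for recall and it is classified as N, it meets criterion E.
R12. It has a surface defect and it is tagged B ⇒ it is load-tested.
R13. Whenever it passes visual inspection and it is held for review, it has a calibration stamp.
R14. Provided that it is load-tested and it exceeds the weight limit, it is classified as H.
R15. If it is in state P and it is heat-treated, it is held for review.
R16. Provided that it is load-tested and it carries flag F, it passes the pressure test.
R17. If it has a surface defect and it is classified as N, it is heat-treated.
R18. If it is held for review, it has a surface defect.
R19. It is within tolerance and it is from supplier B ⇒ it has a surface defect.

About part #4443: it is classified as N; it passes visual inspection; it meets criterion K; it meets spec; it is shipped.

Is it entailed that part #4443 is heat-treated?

By R9 (it passes visual inspection, it is classified as N): it is classified as H.
By R5 (it is classified as H): it is load-tested.
By R7 (it is load-tested, it is classified as N): it is within tolerance.
By R2 (it is within tolerance): it is held for review.
By R18 (it is held for review): it has a surface defect.
By R17 (it has a surface defect, it is classified as N): it is heat-treated.

Yes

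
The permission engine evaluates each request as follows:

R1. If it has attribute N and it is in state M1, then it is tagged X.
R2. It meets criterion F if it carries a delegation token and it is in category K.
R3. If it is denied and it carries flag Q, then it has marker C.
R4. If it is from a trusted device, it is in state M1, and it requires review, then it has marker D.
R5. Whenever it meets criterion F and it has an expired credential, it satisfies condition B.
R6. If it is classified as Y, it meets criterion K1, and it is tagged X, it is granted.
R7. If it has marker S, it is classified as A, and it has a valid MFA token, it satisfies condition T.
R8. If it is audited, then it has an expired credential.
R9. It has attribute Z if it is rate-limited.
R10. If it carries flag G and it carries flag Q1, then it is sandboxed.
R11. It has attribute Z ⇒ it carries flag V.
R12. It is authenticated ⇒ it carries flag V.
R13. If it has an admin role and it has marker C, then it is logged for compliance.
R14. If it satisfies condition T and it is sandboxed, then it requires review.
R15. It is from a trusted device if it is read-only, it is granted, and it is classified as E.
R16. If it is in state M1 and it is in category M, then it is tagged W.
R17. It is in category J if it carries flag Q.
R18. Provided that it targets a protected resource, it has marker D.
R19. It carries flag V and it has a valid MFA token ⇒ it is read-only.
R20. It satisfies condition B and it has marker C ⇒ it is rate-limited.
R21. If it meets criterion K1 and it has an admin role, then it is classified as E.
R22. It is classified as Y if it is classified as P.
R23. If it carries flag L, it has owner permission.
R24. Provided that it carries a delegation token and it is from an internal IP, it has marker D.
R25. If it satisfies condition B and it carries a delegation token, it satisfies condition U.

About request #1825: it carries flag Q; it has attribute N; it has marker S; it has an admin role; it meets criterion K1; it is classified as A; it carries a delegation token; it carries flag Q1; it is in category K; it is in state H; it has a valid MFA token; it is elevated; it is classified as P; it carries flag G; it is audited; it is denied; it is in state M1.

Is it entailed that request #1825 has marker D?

By R1 (it has attribute N, it is in state M1): it is tagged X.
By R2 (it carries a delegation token, it is in category K): it meets criterion F.
By R3 (it is denied, it carries flag Q): it has marker C.
By R7 (it has marker S, it is classified as A, it has a valid MFA token): it satisfies condition T.
By R8 (it is audited): it has an expired credential.
By R10 (it carries flag G, it carries flag Q1): it is sandboxed.
By R14 (it satisfies condition T, it is sandboxed): it requires review.
By R21 (it meets criterion K1, it has an admin role): it is classified as E.
By R22 (it is classified as P): it is classified as Y.
By R5 (it meets criterion F, it has an expired credential): it satisfies condition B.
By R6 (it is classified as Y, it meets criterion K1, it is tagged X): it is granted.
By R20 (it satisfies condition B, it has marker C): it is rate-limited.
By R9 (it is rate-limited): it has attribute Z.
By R11 (it has attribute Z): it carries flag V.
By R19 (it carries flag V, it has a valid MFA token): it is read-only.
By R15 (it is read-only, it is granted, it is classified as E): it is from a trusted device.
By R4 (it is from a trusted device, it is in state M1, it requires review): it has marker D.

Yes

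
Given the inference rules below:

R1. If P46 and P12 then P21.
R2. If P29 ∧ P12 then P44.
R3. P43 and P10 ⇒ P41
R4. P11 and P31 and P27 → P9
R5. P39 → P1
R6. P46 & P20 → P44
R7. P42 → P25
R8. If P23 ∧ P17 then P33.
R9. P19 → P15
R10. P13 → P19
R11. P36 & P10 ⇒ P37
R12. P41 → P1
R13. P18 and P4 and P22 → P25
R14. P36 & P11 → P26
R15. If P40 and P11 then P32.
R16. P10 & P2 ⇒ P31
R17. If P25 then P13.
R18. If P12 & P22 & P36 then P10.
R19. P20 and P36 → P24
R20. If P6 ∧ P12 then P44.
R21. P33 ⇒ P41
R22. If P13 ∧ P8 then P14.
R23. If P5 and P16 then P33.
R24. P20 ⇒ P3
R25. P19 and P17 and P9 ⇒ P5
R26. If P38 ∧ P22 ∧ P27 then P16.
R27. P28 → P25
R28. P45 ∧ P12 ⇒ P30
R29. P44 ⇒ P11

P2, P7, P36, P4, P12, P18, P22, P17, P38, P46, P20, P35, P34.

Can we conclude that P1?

No

Forward chaining from the given facts derives: P21, P44, P25, P13, P10, P24, P3, P11, P19, P37, P26, P31, P15.
Rules concluding P1: R5 needs P39; R12 needs P41 — none of these are established.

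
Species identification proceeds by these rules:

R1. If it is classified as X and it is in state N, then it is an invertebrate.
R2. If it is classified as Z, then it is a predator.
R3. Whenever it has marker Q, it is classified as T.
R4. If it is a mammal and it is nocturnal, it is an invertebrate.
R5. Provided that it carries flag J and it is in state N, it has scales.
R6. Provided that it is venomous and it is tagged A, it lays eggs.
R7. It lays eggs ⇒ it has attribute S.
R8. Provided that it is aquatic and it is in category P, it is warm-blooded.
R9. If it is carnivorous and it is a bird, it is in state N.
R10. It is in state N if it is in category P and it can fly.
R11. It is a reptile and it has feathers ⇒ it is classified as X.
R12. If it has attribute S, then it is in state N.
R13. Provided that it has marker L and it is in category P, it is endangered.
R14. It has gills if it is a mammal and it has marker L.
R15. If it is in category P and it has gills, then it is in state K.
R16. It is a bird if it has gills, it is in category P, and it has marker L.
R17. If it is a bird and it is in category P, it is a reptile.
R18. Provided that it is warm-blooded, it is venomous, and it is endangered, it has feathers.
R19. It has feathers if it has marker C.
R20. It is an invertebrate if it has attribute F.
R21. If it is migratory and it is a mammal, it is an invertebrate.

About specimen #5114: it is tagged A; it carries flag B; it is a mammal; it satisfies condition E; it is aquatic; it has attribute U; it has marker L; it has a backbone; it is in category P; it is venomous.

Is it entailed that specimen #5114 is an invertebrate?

Yes

By R6 (it is venomous, it is tagged A): it lays eggs.
By R7 (it lays eggs): it has attribute S.
By R8 (it is aquatic, it is in category P): it is warm-blooded.
By R12 (it has attribute S): it is in state N.
By R13 (it has marker L, it is in category P): it is endangered.
By R14 (it is a mammal, it has marker L): it has gills.
By R16 (it has gills, it is in category P, it has marker L): it is a bird.
By R17 (it is a bird, it is in category P): it is a reptile.
By R18 (it is warm-blooded, it is venomous, it is endangered): it has feathers.
By R11 (it is a reptile, it has feathers): it is classified as X.
By R1 (it is classified as X, it is in state N): it is an invertebrate.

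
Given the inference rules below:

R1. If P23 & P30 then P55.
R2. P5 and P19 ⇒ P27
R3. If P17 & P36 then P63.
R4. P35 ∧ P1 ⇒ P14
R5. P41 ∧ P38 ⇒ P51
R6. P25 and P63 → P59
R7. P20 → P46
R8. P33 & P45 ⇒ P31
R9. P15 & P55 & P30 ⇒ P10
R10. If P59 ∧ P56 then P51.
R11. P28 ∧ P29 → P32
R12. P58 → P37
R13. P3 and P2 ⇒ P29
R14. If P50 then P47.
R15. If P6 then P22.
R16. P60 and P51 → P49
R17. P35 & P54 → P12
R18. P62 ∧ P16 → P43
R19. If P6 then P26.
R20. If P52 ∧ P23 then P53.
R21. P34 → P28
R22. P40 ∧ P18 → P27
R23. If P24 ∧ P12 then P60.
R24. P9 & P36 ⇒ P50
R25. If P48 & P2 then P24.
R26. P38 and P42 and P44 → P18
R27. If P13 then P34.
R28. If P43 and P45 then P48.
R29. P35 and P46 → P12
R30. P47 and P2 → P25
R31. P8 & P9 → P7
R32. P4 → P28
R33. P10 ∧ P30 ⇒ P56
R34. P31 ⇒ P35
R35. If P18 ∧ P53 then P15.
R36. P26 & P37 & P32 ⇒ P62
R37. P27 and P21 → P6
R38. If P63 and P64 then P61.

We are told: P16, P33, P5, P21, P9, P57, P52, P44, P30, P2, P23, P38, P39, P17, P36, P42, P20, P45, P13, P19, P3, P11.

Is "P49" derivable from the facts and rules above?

Forward chaining from the given facts derives: P55, P27, P63, P46, P31, P29, P53, P50, P18, P34, P35, P15, P6, P10, P47, P22, P26, P28, P12, P25, P56, P59, P51, P32.
The only rule concluding P49 is R16, which needs P60; that is never established.

No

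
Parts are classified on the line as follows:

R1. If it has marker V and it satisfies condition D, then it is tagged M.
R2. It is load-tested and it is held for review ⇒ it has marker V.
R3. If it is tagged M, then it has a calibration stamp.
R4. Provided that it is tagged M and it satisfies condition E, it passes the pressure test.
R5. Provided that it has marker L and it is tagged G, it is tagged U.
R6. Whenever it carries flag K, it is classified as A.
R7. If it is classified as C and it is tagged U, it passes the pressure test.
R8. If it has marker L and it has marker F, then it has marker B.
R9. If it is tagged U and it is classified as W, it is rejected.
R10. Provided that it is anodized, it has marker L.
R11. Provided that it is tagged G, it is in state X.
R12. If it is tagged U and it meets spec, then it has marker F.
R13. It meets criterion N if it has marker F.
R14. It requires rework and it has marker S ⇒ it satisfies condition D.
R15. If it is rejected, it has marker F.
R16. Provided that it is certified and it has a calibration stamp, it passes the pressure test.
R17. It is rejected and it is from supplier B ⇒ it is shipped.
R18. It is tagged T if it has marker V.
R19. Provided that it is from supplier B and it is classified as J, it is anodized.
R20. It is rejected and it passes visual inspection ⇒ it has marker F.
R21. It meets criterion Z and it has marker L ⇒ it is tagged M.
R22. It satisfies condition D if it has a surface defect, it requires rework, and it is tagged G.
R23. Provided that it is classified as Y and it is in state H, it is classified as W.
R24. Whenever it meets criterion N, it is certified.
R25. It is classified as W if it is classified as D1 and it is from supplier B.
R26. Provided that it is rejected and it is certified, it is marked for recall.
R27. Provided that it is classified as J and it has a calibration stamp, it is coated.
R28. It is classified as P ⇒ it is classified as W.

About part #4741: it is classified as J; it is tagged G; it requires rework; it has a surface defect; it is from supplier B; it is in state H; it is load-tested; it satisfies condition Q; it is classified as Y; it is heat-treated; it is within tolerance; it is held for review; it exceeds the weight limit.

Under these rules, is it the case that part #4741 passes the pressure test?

Yes

By R2 (it is load-tested, it is held for review): it has marker V.
By R19 (it is from supplier B, it is classified as J): it is anodized.
By R22 (it has a surface defect, it requires rework, it is tagged G): it satisfies condition D.
By R23 (it is classified as Y, it is in state H): it is classified as W.
By R1 (it has marker V, it satisfies condition D): it is tagged M.
By R3 (it is tagged M): it has a calibration stamp.
By R10 (it is anodized): it has marker L.
By R5 (it has marker L, it is tagged G): it is tagged U.
By R9 (it is tagged U, it is classified as W): it is rejected.
By R15 (it is rejected): it has marker F.
By R13 (it has marker F): it meets criterion N.
By R24 (it meets criterion N): it is certified.
By R16 (it is certified, it has a calibration stamp): it passes the pressure test.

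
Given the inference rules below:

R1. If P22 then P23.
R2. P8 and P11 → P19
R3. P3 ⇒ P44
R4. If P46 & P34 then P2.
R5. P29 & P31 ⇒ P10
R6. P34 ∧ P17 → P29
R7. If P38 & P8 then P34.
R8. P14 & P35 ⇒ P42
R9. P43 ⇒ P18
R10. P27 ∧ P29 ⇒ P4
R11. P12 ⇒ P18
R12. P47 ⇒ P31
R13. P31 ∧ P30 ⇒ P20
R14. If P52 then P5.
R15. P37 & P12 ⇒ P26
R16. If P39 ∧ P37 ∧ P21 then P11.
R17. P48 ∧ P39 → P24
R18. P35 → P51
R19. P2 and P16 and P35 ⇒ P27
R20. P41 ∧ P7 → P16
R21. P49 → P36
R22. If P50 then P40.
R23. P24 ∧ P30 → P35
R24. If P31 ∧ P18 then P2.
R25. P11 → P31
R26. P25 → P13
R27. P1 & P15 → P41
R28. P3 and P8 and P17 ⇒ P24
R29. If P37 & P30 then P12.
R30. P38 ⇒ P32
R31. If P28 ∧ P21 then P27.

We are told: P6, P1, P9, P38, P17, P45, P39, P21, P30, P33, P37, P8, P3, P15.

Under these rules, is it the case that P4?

No

Forward chaining from the given facts derives: P44, P34, P11, P31, P41, P24, P12, P32, P19, P29, P18, P20, P26, P35, P2, P10, P51.
The only rule concluding P4 is R10, which needs P27; that is never established.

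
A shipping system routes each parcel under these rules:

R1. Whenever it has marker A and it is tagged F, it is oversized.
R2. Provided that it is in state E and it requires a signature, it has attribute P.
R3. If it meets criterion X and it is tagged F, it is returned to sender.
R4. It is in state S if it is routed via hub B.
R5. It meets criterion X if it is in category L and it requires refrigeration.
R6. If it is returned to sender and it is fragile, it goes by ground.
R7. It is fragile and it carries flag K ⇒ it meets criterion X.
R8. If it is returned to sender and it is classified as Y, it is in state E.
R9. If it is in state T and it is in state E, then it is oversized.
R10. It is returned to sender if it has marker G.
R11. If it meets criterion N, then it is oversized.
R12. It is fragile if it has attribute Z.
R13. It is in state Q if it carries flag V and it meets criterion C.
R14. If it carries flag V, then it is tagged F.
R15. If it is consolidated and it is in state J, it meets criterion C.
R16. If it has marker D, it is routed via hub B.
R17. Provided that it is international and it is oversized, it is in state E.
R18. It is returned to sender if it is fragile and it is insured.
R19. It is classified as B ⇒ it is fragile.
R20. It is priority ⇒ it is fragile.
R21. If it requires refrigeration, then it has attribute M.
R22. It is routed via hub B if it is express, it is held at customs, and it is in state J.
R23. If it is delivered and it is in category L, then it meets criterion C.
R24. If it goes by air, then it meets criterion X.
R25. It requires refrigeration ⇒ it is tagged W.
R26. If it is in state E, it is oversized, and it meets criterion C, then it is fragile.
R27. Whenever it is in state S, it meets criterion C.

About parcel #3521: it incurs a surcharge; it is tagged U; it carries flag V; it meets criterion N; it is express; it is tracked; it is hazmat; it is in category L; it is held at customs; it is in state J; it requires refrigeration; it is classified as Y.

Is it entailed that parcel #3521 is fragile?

By R5 (it is in category L, it requires refrigeration): it meets criterion X.
By R11 (it meets criterion N): it is oversized.
By R14 (it carries flag V): it is tagged F.
By R22 (it is express, it is held at customs, it is in state J): it is routed via hub B.
By R3 (it meets criterion X, it is tagged F): it is returned to sender.
By R4 (it is routed via hub B): it is in state S.
By R8 (it is returned to sender, it is classified as Y): it is in state E.
By R27 (it is in state S): it meets criterion C.
By R26 (it is in state E, it is oversized, it meets criterion C): it is fragile.

Yes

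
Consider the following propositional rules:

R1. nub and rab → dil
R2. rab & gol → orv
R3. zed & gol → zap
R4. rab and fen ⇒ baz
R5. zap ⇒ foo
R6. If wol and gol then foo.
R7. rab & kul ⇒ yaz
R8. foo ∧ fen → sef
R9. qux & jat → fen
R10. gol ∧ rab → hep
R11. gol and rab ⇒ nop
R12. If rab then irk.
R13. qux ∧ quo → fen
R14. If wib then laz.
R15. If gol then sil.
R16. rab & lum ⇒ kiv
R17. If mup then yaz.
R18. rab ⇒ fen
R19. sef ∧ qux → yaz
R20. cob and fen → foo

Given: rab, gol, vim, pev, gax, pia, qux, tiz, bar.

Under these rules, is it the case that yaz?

Forward chaining from the given facts derives: orv, hep, nop, irk, sil, fen, baz.
Rules concluding yaz: R7 needs kul; R17 needs mup; R19 needs sef — none of these are established.

No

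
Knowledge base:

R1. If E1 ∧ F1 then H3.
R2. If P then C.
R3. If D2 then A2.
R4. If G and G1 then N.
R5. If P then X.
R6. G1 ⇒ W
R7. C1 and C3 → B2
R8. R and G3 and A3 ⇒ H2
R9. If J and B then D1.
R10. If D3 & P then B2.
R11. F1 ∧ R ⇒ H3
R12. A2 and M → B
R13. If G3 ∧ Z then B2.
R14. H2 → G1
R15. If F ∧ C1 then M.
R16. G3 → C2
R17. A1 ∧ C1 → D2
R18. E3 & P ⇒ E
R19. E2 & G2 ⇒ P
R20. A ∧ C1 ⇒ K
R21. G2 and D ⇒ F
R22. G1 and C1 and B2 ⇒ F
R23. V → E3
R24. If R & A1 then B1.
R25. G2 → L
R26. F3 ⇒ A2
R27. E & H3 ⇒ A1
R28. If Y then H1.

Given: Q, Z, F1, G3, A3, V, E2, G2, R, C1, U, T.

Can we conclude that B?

Yes

H2  (by R8: R, G3, A3)
H3  (by R11: F1, R)
B2  (by R13: G3, Z)
G1  (by R14: H2)
P  (by R19: E2, G2)
F  (by R22: G1, C1, B2)
E3  (by R23: V)
M  (by R15: F, C1)
E  (by R18: E3, P)
A1  (by R27: E, H3)
D2  (by R17: A1, C1)
A2  (by R3: D2)
B  (by R12: A2, M)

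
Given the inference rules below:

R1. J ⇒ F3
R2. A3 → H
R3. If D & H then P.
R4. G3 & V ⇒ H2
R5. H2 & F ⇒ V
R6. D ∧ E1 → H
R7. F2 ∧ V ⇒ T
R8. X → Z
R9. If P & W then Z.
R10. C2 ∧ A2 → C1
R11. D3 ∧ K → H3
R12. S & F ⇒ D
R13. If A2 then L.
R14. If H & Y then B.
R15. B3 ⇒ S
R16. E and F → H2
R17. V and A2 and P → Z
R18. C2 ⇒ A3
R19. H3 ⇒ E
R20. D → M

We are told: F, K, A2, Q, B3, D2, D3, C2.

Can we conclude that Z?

Yes

H3  (by R11: D3, K)
S  (by R15: B3)
A3  (by R18: C2)
E  (by R19: H3)
H  (by R2: A3)
D  (by R12: S, F)
H2  (by R16: E, F)
P  (by R3: D, H)
V  (by R5: H2, F)
Z  (by R17: V, A2, P)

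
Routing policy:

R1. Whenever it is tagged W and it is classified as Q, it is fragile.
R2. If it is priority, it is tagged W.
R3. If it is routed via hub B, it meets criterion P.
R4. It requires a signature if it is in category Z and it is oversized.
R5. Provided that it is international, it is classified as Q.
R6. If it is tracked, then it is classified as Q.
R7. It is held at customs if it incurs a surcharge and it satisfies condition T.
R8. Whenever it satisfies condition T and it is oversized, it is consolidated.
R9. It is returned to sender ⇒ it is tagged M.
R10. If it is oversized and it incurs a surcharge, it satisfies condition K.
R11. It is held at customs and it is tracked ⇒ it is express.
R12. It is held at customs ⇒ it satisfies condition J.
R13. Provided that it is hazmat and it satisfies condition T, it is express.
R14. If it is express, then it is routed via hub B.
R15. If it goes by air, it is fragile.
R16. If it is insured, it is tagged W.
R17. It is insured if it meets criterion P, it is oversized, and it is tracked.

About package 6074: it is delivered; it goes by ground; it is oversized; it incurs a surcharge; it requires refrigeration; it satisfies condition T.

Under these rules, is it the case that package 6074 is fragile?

No

Forward chaining from the given facts derives: is held at customs, is consolidated, satisfies condition K, satisfies condition J.
Rules concluding "it is fragile": R1 needs "it is tagged W"; R15 needs "it goes by air" — none of these are established.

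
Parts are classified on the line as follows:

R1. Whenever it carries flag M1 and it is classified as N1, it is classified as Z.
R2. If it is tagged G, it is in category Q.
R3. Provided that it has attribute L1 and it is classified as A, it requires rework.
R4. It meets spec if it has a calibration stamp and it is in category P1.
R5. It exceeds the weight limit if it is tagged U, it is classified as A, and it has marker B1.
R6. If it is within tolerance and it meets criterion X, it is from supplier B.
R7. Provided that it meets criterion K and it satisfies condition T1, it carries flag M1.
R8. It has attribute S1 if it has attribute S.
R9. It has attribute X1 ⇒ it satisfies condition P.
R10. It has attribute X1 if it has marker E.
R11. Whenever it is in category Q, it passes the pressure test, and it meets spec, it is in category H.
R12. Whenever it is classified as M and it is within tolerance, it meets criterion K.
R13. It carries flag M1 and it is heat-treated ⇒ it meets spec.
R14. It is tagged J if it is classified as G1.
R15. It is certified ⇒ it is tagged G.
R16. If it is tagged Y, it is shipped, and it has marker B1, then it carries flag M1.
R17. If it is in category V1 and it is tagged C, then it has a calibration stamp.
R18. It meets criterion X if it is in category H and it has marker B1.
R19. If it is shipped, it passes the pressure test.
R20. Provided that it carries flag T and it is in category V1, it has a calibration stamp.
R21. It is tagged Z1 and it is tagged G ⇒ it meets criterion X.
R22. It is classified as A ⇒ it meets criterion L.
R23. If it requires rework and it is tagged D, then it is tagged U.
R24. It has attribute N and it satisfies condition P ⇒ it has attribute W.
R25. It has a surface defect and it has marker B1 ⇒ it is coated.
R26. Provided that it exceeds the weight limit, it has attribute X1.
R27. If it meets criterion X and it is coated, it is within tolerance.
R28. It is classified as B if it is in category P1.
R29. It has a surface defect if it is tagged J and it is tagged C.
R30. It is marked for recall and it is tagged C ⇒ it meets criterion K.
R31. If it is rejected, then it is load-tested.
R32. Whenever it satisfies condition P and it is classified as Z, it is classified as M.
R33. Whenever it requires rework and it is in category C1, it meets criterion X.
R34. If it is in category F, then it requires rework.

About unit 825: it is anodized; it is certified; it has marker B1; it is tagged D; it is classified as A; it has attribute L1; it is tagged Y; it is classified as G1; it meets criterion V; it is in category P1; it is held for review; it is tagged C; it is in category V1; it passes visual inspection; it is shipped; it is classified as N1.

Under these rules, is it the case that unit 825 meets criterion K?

Yes

By R3 (it has attribute L1, it is classified as A): it requires rework.
By R14 (it is classified as G1): it is tagged J.
By R15 (it is certified): it is tagged G.
By R16 (it is tagged Y, it is shipped, it has marker B1): it carries flag M1.
By R17 (it is in category V1, it is tagged C): it has a calibration stamp.
By R19 (it is shipped): it passes the pressure test.
By R23 (it requires rework, it is tagged D): it is tagged U.
By R29 (it is tagged J, it is tagged C): it has a surface defect.
By R1 (it carries flag M1, it is classified as N1): it is classified as Z.
By R2 (it is tagged G): it is in category Q.
By R4 (it has a calibration stamp, it is in category P1): it meets spec.
By R5 (it is tagged U, it is classified as A, it has marker B1): it exceeds the weight limit.
By R11 (it is in category Q, it passes the pressure test, it meets spec): it is in category H.
By R18 (it is in category H, it has marker B1): it meets criterion X.
By R25 (it has a surface defect, it has marker B1): it is coated.
By R26 (it exceeds the weight limit): it has attribute X1.
By R27 (it meets criterion X, it is coated): it is within tolerance.
By R9 (it has attribute X1): it satisfies condition P.
By R32 (it satisfies condition P, it is classified as Z): it is classified as M.
By R12 (it is classified as M, it is within tolerance): it meets criterion K.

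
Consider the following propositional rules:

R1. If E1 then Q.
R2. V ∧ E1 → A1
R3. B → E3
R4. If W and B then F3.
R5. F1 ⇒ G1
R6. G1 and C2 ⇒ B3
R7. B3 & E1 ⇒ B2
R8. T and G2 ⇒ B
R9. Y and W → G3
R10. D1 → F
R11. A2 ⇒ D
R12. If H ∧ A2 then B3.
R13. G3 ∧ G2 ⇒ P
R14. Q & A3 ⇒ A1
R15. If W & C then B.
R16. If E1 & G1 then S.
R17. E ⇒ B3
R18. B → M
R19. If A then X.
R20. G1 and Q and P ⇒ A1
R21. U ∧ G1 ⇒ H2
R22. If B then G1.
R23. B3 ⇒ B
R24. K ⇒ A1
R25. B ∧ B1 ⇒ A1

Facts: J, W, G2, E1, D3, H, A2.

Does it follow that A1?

No

Forward chaining from the given facts derives: Q, D, B3, B, E3, F3, B2, M, G1, S.
Rules concluding A1: R2 needs V; R14 needs A3; R20 needs P; R24 needs K; R25 needs B1 — none of these are established.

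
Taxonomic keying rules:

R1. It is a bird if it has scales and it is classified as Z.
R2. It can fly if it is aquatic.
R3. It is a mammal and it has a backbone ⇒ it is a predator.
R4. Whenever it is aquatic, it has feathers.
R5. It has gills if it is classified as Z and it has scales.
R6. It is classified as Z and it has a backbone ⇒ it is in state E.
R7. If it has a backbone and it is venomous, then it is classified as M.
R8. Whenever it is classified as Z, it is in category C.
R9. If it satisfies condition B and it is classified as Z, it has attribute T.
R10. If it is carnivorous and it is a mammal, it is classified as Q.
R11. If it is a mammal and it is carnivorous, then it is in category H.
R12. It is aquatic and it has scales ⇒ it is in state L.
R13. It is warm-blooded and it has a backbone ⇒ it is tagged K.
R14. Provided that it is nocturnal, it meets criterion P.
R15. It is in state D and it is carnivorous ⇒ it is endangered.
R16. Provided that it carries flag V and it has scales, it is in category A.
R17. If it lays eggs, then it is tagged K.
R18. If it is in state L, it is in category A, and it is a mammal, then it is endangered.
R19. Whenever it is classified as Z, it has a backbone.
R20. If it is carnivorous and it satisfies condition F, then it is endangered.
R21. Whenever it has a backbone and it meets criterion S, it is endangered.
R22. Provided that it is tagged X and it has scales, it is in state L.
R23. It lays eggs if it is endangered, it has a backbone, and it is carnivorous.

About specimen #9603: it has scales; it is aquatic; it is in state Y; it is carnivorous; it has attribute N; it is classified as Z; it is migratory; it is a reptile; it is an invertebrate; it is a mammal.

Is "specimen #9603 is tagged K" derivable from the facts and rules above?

Forward chaining from the given facts derives: is a bird, can fly, has feathers, has gills, is in category C, is classified as Q, is in category H, is in state L, has a backbone, is a predator, is in state E.
Rules concluding "it is tagged K": R13 needs "it is warm-blooded"; R17 needs "it lays eggs" — none of these are established.

No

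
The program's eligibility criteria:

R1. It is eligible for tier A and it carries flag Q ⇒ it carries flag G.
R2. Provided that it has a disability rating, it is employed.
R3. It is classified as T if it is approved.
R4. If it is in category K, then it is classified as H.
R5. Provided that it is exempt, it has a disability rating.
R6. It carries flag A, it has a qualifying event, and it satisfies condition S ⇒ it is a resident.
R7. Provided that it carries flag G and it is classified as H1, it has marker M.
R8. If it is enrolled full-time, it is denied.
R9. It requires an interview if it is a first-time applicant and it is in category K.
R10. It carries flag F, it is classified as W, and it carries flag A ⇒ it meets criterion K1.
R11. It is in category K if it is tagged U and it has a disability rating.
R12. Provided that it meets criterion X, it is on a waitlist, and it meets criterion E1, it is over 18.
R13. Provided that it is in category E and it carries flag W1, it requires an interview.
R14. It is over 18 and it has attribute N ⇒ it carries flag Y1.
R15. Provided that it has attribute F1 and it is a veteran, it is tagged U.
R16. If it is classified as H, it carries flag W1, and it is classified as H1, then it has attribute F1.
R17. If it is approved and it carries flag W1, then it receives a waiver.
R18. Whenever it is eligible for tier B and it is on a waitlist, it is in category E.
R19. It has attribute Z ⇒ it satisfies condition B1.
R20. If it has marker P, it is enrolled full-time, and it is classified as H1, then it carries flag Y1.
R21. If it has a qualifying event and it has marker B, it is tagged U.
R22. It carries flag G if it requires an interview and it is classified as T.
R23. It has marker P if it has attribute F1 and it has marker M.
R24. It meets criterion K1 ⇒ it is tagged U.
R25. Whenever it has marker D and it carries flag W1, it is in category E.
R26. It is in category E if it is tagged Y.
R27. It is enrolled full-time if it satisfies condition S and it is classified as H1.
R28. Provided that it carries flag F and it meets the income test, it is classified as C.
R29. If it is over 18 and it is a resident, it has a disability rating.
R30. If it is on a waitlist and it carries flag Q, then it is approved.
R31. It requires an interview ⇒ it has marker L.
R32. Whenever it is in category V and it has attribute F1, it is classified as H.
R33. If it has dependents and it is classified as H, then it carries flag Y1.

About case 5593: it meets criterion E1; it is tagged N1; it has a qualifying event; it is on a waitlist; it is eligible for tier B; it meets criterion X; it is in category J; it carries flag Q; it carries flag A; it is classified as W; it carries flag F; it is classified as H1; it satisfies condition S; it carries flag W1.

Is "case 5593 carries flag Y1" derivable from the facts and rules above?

By R6 (it carries flag A, it has a qualifying event, it satisfies condition S): it is a resident.
By R10 (it carries flag F, it is classified as W, it carries flag A): it meets criterion K1.
By R12 (it meets criterion X, it is on a waitlist, it meets criterion E1): it is over 18.
By R18 (it is eligible for tier B, it is on a waitlist): it is in category E.
By R24 (it meets criterion K1): it is tagged U.
By R27 (it satisfies condition S, it is classified as H1): it is enrolled full-time.
By R29 (it is over 18, it is a resident): it has a disability rating.
By R30 (it is on a waitlist, it carries flag Q): it is approved.
By R3 (it is approved): it is classified as T.
By R11 (it is tagged U, it has a disability rating): it is in category K.
By R13 (it is in category E, it carries flag W1): it requires an interview.
By R22 (it requires an interview, it is classified as T): it carries flag G.
By R4 (it is in category K): it is classified as H.
By R7 (it carries flag G, it is classified as H1): it has marker M.
By R16 (it is classified as H, it carries flag W1, it is classified as H1): it has attribute F1.
By R23 (it has attribute F1, it has marker M): it has marker P.
By R20 (it has marker P, it is enrolled full-time, it is classified as H1): it carries flag Y1.

Yes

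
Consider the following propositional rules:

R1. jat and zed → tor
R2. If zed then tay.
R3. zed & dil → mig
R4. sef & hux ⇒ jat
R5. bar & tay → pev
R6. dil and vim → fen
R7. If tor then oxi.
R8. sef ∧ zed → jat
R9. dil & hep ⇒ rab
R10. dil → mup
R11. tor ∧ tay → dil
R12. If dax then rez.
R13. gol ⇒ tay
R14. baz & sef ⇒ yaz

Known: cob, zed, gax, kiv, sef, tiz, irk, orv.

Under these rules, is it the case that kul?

No

Forward chaining from the given facts derives: tay, jat, tor, oxi, dil, mig, mup.
No rule has kul as its conclusion, and it is not among the given facts.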